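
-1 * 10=-10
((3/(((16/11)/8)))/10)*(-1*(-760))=1254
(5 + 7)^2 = 144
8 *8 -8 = 56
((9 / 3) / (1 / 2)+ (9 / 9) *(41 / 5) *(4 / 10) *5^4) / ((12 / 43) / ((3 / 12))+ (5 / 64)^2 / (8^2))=23175626752 / 12583987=1841.68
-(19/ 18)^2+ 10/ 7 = 0.31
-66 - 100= -166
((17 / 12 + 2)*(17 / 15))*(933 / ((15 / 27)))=650301 / 100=6503.01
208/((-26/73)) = -584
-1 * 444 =-444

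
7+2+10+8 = 27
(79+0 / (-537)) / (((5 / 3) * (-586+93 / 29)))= -6873 / 84505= -0.08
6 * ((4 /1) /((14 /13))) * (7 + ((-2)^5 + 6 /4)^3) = -8850075 /14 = -632148.21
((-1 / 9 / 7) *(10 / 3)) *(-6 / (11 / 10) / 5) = 40 / 693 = 0.06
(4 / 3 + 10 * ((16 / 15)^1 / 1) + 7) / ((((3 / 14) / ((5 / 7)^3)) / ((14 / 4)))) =2375 / 21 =113.10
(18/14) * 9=81/7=11.57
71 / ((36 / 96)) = 189.33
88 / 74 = 44 / 37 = 1.19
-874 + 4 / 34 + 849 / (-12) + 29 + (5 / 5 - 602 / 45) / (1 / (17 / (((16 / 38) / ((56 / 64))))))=-66238769 / 48960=-1352.92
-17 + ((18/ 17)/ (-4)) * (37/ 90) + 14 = -3.11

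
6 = 6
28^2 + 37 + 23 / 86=70629 / 86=821.27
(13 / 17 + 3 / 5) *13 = 1508 / 85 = 17.74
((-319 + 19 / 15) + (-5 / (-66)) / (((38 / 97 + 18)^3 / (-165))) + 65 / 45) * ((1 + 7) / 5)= -161626941238789 / 319379529600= -506.07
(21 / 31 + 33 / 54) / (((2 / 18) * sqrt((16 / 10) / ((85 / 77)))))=3595 * sqrt(2618) / 19096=9.63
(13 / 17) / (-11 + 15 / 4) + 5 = 2413 / 493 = 4.89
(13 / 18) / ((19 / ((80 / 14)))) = 0.22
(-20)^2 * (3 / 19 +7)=54400 / 19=2863.16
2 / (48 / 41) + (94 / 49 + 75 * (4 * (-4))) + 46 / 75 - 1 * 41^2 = -84576743 / 29400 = -2876.76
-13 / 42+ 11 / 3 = 47 / 14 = 3.36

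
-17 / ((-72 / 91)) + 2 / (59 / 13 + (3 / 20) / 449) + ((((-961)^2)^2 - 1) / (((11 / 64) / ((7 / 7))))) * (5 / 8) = 118318776142284899233 / 38149848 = 3101421954349.20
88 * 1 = 88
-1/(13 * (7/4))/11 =-4/1001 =-0.00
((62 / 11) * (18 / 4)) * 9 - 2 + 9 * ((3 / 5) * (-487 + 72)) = -22162 / 11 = -2014.73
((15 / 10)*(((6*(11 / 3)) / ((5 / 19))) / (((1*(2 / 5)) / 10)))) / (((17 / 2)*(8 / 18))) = 28215 / 34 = 829.85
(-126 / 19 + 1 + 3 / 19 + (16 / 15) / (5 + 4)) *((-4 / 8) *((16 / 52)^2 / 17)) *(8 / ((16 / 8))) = 25856 / 433485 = 0.06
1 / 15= 0.07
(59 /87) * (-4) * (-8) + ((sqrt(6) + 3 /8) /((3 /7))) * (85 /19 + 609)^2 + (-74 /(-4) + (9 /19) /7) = 144812990711 /439698 + 951036352 * sqrt(6) /1083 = 2480365.68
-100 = -100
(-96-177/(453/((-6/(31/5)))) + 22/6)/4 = -22.99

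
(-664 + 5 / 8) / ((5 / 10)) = -5307 / 4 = -1326.75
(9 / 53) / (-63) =-1 / 371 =-0.00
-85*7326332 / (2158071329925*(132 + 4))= -1831583 / 863228531970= -0.00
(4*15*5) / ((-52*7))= -75 / 91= -0.82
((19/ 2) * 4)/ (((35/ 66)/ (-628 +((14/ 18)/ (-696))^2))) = -45000.69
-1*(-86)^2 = -7396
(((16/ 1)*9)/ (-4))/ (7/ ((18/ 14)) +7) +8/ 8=-53/ 28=-1.89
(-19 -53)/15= -24/5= -4.80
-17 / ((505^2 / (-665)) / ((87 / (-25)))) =-196707 / 1275125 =-0.15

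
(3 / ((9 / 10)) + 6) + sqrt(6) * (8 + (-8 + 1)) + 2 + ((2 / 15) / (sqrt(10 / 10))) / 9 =sqrt(6) + 1532 / 135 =13.80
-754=-754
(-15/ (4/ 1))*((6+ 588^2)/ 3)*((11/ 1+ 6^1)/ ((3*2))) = -1224531.25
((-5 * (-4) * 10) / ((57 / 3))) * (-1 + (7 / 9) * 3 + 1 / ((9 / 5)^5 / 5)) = 18871400 / 1121931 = 16.82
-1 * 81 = -81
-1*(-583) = 583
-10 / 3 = -3.33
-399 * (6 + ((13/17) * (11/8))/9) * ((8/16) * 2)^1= -995771/408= -2440.62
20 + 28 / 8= 47 / 2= 23.50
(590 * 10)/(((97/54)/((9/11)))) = 2687.35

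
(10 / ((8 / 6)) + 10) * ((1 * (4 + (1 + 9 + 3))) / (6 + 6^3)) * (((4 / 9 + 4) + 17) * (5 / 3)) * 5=2870875 / 11988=239.48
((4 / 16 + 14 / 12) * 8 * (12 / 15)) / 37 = 136 / 555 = 0.25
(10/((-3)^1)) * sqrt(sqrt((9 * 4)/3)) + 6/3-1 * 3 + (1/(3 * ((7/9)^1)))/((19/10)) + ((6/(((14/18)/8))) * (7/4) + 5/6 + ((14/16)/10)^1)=-10 * sqrt(2) * 3^(1/4)/3 + 3452033/31920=101.94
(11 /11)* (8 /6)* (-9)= -12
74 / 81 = 0.91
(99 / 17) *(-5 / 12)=-165 / 68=-2.43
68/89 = 0.76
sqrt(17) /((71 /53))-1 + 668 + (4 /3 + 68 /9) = 53*sqrt(17) /71 + 6083 /9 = 678.97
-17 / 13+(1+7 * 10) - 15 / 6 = 1747 / 26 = 67.19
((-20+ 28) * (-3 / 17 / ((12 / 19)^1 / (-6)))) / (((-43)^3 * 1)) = -228 / 1351619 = -0.00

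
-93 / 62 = -3 / 2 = -1.50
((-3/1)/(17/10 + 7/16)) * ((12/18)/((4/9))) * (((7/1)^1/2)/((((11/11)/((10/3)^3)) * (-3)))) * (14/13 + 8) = 16520000/20007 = 825.71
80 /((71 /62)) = 69.86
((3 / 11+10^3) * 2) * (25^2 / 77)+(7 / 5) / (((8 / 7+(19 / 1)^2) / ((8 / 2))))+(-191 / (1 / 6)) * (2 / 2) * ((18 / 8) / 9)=342506324099 / 21471450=15951.71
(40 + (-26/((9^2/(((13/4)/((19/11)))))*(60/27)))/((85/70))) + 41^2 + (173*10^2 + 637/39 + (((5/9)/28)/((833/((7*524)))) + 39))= 18115138081/949620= 19076.20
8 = 8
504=504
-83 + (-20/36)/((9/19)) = -6818/81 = -84.17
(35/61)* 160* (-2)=-11200/61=-183.61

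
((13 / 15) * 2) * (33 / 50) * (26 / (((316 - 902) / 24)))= -44616 / 36625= -1.22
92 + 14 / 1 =106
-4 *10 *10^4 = -400000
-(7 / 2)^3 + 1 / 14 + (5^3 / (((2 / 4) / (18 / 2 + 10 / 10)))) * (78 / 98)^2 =29597829 / 19208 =1540.91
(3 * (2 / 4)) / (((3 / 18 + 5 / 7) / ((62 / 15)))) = 1302 / 185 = 7.04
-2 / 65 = -0.03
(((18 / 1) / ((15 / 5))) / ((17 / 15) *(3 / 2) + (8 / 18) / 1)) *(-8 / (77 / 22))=-8640 / 1351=-6.40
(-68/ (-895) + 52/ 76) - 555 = -9424848/ 17005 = -554.24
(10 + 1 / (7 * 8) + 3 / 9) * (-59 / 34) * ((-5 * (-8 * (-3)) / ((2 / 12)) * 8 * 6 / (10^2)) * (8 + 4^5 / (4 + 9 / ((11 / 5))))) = 44234984736 / 52955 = 835331.60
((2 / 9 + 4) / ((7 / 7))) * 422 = 16036 / 9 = 1781.78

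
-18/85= -0.21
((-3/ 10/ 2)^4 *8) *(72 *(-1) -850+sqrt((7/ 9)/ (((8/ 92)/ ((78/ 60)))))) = -37341/ 10000+27 *sqrt(10465)/ 200000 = -3.72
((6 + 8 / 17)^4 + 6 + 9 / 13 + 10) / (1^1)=1769.66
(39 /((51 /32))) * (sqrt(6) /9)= 416 * sqrt(6) /153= 6.66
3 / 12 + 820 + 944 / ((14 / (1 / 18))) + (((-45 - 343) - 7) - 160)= 67787 / 252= 269.00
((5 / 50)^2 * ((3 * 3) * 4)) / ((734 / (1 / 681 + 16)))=0.01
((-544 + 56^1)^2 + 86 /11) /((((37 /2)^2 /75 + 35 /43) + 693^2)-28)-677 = -46099777485349 /68144122937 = -676.50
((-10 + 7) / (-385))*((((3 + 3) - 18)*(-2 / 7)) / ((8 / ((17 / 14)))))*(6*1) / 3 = 153 / 18865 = 0.01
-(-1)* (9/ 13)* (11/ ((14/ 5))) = 495/ 182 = 2.72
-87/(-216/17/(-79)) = -38947/72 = -540.93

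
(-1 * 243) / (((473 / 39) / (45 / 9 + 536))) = -5127057 / 473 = -10839.44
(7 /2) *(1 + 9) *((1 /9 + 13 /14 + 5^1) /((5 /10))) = 3805 /9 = 422.78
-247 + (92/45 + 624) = 17057/45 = 379.04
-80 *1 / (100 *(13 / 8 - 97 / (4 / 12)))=32 / 11575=0.00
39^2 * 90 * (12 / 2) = 821340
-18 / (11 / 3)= -54 / 11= -4.91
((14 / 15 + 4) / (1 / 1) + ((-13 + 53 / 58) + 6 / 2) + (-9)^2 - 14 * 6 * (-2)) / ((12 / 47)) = 10011799 / 10440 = 958.98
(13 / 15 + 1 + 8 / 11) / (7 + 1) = 107 / 330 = 0.32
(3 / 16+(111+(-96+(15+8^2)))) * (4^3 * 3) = 18084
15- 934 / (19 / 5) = -4385 / 19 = -230.79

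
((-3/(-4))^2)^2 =81/256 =0.32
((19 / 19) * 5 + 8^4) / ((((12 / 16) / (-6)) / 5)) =-164040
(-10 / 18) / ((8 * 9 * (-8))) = 5 / 5184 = 0.00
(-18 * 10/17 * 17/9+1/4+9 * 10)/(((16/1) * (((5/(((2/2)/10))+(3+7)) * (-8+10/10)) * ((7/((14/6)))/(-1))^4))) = -281/2177280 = -0.00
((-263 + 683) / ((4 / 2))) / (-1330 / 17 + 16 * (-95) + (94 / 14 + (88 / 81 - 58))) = -2024190 / 15889261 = -0.13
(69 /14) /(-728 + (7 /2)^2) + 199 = 3988021 /20041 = 198.99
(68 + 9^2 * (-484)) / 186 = -19568 / 93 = -210.41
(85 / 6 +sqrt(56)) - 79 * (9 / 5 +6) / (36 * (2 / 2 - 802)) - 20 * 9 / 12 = -39023 / 48060 +2 * sqrt(14) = 6.67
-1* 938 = -938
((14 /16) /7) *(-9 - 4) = -13 /8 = -1.62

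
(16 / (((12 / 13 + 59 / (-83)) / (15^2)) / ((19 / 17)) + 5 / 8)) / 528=12300600 / 254042459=0.05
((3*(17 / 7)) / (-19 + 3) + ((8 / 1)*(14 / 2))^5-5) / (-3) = -20560652767 / 112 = -183577256.85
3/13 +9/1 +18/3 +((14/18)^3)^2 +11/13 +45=423493591/6908733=61.30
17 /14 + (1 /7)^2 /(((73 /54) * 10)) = 43489 /35770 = 1.22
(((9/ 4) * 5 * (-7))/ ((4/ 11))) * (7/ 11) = -2205/ 16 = -137.81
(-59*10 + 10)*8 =-4640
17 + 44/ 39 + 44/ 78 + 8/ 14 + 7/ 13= 1802/ 91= 19.80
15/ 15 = 1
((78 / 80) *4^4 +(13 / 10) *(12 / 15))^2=39262756 / 625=62820.41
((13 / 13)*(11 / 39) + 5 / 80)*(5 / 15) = 215 / 1872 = 0.11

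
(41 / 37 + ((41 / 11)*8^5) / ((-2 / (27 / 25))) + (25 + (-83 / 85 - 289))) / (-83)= 11453870982 / 14356925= 797.79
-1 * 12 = -12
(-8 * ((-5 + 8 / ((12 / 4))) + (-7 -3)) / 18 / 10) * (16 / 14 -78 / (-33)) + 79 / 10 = 7563 / 770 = 9.82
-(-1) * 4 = 4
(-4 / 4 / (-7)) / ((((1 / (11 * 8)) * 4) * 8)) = 11 / 28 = 0.39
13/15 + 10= 163/15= 10.87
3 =3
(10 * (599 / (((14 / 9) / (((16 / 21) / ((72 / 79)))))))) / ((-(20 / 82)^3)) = -3261410641 / 14700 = -221864.67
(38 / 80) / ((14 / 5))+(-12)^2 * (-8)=-129005 / 112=-1151.83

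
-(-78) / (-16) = -39 / 8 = -4.88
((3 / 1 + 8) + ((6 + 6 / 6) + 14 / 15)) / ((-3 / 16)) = -4544 / 45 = -100.98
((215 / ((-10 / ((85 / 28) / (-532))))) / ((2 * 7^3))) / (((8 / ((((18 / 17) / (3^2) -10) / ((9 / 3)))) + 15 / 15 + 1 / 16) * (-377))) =215 / 619141068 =0.00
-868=-868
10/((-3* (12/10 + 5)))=-50/93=-0.54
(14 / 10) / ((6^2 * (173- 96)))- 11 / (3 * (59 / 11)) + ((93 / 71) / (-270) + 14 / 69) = -0.49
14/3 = 4.67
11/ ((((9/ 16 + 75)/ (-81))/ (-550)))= 2613600/ 403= 6485.36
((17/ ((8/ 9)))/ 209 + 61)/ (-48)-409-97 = -40711681/ 80256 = -507.27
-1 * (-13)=13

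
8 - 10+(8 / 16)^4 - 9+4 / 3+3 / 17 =-7693 / 816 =-9.43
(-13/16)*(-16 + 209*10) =-13481/8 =-1685.12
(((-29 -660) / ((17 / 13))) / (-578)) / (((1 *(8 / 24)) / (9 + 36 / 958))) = 116324559 / 4706654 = 24.71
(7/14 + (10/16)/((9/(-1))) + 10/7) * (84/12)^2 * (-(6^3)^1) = -19677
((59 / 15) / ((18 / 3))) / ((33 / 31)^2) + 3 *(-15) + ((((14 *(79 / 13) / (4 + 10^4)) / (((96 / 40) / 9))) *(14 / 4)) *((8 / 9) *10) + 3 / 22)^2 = -8940757100607833 / 207211795027380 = -43.15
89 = 89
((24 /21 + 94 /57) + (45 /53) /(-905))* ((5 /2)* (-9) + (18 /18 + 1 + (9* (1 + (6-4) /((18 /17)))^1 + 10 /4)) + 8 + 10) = 277758286 /3827607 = 72.57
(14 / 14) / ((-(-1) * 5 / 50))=10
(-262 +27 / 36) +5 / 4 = -260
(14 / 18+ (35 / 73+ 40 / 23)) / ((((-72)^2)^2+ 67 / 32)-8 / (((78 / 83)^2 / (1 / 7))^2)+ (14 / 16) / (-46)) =18249426127296 / 163676073672879229807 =0.00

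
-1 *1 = -1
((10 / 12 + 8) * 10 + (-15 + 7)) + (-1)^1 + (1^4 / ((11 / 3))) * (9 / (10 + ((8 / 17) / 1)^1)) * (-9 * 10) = 171037 / 2937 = 58.24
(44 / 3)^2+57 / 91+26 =197983 / 819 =241.74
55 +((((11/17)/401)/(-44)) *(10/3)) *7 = 2249575/40902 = 55.00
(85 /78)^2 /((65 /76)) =1.39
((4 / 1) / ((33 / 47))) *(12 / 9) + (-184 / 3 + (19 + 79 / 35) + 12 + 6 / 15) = -69578 / 3465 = -20.08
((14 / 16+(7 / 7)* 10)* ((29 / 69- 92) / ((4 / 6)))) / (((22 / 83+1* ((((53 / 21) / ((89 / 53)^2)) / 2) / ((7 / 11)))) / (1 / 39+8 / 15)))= -1930404368093439 / 2238406438840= -862.40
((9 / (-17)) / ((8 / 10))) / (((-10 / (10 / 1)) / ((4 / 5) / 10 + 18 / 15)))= 72 / 85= 0.85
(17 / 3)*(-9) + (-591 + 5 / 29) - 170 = -23543 / 29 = -811.83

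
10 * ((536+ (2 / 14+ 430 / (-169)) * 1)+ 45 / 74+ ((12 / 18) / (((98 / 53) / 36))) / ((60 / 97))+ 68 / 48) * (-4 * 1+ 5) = 10232561551 / 1838382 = 5566.07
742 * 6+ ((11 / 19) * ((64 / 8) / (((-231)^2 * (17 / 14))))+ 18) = 1000560346 / 223839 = 4470.00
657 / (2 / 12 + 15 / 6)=1971 / 8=246.38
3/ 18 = 1/ 6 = 0.17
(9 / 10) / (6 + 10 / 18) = 81 / 590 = 0.14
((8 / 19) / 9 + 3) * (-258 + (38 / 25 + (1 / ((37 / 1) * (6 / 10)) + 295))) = 55756378 / 474525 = 117.50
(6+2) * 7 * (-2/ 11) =-112/ 11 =-10.18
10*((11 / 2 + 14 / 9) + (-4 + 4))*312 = 66040 / 3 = 22013.33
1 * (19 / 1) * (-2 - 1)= -57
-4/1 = -4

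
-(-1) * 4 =4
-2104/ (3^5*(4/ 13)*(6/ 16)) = -54704/ 729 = -75.04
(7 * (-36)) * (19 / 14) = -342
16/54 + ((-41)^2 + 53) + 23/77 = 3606223/2079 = 1734.59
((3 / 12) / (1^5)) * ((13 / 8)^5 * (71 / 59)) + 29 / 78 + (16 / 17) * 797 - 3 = 3849963452093 / 5127143424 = 750.90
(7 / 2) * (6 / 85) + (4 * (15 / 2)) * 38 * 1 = 96921 / 85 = 1140.25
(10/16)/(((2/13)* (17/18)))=585/136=4.30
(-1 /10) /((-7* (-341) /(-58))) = 29 /11935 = 0.00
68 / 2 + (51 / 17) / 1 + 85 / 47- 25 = 649 / 47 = 13.81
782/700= 391/350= 1.12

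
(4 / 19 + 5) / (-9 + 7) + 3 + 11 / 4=239 / 76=3.14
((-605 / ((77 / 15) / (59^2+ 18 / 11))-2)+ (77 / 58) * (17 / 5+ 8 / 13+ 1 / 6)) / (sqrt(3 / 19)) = -64990656071 * sqrt(57) / 475020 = -1032943.23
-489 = -489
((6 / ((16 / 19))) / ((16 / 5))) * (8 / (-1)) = -285 / 16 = -17.81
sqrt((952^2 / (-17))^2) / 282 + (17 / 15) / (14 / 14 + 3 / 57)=2680781 / 14100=190.13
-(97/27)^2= -12.91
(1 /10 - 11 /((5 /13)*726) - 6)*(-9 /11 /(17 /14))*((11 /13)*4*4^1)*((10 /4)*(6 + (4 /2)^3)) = 4609920 /2431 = 1896.31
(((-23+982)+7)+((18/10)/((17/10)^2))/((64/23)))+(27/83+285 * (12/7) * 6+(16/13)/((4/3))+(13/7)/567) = 77208109287389/19802515824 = 3898.90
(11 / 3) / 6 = 11 / 18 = 0.61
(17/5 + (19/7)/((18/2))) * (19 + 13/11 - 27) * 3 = -530/7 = -75.71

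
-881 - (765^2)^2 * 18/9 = -684976602131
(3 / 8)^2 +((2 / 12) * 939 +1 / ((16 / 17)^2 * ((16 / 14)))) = 322823 / 2048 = 157.63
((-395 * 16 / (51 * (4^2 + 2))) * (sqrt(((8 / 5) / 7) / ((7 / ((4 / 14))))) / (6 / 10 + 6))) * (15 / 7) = -63200 * sqrt(35) / 1731807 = -0.22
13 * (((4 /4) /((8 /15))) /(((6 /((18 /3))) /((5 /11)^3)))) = 24375 /10648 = 2.29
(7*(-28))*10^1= -1960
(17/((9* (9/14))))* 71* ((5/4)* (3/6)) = 42245/324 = 130.39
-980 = -980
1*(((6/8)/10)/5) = 3/200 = 0.02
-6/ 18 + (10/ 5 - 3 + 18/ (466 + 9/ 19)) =-34426/ 26589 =-1.29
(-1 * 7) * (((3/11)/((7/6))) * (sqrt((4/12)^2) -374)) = 6726/11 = 611.45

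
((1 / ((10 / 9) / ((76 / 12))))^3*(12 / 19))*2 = 233.93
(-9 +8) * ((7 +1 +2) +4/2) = -12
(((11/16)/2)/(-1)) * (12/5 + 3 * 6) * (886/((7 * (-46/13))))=3230799/12880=250.84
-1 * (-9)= 9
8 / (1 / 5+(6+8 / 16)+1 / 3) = 240 / 211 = 1.14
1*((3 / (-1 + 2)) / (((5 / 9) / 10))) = 54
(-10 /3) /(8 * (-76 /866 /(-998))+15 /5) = -1.11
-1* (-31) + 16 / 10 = 163 / 5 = 32.60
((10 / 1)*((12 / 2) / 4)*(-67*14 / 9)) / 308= -335 / 66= -5.08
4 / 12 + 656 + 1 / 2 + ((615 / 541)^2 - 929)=-475678723 / 1756086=-270.87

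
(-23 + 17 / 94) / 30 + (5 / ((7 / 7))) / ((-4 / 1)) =-189 / 94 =-2.01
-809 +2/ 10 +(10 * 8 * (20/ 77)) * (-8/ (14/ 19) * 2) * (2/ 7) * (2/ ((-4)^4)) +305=-9523187/ 18865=-504.81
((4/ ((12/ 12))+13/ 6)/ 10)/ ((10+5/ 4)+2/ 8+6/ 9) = 37/ 730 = 0.05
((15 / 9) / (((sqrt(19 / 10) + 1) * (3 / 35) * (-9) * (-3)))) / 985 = -350 / 430839 + 35 * sqrt(190) / 430839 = 0.00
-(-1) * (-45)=-45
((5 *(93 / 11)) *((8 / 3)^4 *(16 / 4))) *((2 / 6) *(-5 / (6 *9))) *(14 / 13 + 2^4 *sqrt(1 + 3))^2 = -1173893120000 / 4065633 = -288735.63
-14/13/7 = -2/13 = -0.15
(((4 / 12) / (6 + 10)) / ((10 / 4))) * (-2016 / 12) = -7 / 5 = -1.40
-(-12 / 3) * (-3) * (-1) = 12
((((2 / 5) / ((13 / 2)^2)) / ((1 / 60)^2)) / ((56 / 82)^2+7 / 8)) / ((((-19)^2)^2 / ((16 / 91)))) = 0.00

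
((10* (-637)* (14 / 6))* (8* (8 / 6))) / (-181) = 1426880 / 1629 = 875.92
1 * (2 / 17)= 2 / 17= 0.12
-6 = -6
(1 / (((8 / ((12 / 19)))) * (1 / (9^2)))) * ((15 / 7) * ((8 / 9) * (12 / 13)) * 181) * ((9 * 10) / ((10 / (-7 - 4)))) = -348345360 / 1729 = -201472.16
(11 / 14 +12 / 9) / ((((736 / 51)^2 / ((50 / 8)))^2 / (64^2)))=125438101875 / 16047202304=7.82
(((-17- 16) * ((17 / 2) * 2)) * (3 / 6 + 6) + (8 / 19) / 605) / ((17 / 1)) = -83833019 / 390830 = -214.50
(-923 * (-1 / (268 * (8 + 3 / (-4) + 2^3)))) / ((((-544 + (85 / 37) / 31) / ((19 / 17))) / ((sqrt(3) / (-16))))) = 1547303 * sqrt(3) / 53349867024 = 0.00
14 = 14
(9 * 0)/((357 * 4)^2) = 0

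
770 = 770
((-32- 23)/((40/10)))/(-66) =5/24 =0.21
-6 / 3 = -2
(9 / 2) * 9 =81 / 2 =40.50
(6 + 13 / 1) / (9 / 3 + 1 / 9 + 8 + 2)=171 / 118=1.45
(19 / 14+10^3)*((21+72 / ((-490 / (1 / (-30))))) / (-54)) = -13360107 / 34300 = -389.51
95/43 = 2.21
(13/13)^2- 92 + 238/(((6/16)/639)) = 405461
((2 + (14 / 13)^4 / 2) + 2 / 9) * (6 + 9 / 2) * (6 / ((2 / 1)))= 2604322 / 28561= 91.18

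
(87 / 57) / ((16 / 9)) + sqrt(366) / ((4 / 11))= 261 / 304 + 11*sqrt(366) / 4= 53.47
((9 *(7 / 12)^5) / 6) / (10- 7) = 0.03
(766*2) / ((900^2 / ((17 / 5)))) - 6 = -6068489 / 1012500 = -5.99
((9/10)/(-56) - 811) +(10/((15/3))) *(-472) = -1755.02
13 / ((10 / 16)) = 20.80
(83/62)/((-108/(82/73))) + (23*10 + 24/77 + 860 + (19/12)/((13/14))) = 267156764899/244648404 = 1092.00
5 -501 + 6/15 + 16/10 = -494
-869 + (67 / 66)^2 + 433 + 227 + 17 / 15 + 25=-3960391 / 21780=-181.84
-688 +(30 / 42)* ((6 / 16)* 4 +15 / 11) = -685.95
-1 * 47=-47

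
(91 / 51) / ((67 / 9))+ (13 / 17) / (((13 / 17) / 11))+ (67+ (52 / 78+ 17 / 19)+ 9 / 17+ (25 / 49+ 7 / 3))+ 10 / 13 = 83.94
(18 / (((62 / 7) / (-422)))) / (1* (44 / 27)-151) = 717822 / 125023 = 5.74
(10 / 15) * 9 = 6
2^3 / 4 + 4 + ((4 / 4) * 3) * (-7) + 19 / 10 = -131 / 10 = -13.10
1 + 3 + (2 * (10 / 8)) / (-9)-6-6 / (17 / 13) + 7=41 / 306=0.13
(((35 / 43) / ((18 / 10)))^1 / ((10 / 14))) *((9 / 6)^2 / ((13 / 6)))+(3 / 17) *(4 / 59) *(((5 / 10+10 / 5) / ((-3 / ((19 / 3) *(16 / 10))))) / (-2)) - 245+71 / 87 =-7917659799 / 32519266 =-243.48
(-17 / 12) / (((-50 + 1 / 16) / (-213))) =-284 / 47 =-6.04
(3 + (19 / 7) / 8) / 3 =187 / 168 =1.11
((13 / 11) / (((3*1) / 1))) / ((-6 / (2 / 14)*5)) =-13 / 6930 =-0.00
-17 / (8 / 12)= -51 / 2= -25.50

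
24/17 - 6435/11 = -9921/17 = -583.59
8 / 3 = 2.67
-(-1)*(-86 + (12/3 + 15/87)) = -2373/29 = -81.83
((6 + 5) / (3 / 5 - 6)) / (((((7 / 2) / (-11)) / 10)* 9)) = 12100 / 1701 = 7.11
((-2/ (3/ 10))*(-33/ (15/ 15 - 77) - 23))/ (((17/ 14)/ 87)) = 3481450/ 323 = 10778.48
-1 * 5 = -5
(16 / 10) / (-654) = -4 / 1635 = -0.00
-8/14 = -4/7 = -0.57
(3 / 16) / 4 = 3 / 64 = 0.05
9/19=0.47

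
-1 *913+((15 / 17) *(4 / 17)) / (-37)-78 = -10596823 / 10693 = -991.01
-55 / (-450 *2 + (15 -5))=11 / 178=0.06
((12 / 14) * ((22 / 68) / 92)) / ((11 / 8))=6 / 2737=0.00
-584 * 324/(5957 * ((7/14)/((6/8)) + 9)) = -567648/172753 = -3.29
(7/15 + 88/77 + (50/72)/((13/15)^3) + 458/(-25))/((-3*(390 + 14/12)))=0.01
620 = 620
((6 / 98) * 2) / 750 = 1 / 6125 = 0.00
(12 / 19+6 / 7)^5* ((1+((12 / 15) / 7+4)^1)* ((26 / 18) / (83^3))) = 78682803417504 / 832837988019477685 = 0.00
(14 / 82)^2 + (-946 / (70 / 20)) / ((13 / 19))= -60424129 / 152971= -395.00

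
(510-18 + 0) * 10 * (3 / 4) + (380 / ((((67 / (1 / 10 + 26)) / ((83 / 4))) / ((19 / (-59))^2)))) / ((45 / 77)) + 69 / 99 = 326005086743 / 76964910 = 4235.76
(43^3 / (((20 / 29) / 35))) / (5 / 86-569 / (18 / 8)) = -6246149427 / 391382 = -15959.21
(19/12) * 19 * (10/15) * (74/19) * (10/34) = 3515/153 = 22.97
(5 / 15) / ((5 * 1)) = 1 / 15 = 0.07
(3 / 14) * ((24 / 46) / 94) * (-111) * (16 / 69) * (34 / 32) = -5661 / 174041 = -0.03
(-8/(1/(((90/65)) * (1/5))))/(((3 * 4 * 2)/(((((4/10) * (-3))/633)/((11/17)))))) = 204/754325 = 0.00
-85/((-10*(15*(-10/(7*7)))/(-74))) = 30821/150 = 205.47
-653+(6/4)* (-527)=-2887/2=-1443.50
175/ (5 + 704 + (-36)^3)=-175/ 45947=-0.00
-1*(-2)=2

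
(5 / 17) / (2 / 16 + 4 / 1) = 40 / 561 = 0.07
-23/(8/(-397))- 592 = 4395/8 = 549.38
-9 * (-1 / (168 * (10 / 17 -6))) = -51 / 5152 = -0.01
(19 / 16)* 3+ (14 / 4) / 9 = 569 / 144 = 3.95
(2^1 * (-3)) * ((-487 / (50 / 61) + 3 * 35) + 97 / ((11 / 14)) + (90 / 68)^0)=2188.11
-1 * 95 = -95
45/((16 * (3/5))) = 75/16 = 4.69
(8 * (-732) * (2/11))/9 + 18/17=-65774/561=-117.24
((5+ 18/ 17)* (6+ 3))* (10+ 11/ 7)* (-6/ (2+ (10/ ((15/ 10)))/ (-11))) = -7433613/ 2737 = -2715.97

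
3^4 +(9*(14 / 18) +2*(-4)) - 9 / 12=317 / 4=79.25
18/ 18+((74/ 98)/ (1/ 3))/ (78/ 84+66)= 6781/ 6559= 1.03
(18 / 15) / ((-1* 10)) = -3 / 25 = -0.12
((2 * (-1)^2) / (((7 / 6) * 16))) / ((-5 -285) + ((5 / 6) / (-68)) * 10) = -153 / 414295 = -0.00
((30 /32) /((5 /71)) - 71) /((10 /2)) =-923 /80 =-11.54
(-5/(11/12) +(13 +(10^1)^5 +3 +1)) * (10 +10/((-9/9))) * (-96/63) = 0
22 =22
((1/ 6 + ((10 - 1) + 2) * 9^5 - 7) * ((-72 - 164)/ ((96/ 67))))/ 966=-15405603929/ 139104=-110748.82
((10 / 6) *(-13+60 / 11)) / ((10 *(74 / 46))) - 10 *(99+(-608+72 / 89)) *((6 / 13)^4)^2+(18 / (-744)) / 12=9.68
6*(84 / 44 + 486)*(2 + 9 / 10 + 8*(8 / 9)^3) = 111098689 / 4455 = 24937.98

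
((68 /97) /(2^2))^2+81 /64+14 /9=15456089 /5419584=2.85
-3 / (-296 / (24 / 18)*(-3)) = -1 / 222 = -0.00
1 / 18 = 0.06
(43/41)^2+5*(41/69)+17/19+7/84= 14835995/2938388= 5.05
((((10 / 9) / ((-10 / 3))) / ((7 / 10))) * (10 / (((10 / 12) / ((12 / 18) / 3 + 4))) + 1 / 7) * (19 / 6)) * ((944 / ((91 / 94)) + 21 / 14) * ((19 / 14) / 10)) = -68465063315 / 6742008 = -10155.00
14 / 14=1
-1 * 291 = -291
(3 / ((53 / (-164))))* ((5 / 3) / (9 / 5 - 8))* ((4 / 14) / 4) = 2050 / 11501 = 0.18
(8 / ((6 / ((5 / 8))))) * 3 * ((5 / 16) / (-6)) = -25 / 192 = -0.13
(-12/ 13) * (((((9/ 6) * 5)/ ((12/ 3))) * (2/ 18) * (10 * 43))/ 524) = -1075/ 6812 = -0.16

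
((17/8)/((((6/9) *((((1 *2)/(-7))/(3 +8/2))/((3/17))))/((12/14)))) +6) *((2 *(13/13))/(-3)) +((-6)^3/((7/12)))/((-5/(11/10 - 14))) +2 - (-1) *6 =-1320847/1400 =-943.46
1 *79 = 79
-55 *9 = -495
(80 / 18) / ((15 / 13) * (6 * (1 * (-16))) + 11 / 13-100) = -520 / 24561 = -0.02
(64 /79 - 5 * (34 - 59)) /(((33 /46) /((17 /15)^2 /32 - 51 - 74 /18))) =-30213741689 /3128400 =-9657.89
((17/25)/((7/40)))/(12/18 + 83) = 408/8785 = 0.05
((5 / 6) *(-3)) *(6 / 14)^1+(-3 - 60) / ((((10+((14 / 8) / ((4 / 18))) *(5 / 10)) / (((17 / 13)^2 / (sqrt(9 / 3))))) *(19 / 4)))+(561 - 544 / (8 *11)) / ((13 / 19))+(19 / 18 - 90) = 6494338 / 9009 - 388416 *sqrt(3) / 716053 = 719.93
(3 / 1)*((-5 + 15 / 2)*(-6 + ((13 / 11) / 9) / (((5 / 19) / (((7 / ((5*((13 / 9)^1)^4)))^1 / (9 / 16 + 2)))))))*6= -1323681642 / 4954235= -267.18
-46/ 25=-1.84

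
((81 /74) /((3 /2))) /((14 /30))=405 /259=1.56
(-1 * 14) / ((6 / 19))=-133 / 3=-44.33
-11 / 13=-0.85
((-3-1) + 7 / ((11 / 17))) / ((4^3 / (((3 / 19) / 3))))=75 / 13376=0.01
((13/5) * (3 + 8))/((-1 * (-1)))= 143/5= 28.60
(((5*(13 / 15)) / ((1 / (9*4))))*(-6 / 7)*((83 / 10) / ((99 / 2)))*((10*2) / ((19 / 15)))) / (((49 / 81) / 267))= -11201055840 / 71687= -156249.47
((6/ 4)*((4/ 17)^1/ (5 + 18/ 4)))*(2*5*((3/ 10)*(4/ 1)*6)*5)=4320/ 323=13.37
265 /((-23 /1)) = -265 /23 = -11.52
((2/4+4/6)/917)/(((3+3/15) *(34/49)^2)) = 12005/14537856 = 0.00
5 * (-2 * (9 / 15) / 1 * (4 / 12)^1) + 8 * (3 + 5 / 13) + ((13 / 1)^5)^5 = 91733330193268616658399616335 / 13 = 7056410014866816666030740000.00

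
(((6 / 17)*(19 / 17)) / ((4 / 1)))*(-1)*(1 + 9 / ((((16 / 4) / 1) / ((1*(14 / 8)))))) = -4503 / 9248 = -0.49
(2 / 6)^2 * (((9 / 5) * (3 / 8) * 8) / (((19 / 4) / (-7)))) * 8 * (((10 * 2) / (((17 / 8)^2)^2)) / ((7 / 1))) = -1572864 / 1586899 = -0.99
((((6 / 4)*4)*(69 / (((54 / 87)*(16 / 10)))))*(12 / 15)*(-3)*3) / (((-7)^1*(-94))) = -6003 / 1316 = -4.56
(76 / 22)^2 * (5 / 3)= 7220 / 363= 19.89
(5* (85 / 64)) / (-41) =-425 / 2624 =-0.16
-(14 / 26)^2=-49 / 169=-0.29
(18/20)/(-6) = -3/20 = -0.15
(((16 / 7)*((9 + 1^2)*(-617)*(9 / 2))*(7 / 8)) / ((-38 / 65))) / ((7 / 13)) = 23461425 / 133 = 176401.69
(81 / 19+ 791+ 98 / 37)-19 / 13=7278759 / 9139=796.45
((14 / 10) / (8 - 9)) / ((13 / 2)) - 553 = -35959 / 65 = -553.22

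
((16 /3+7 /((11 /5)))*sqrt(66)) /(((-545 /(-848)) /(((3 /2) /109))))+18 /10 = 119144*sqrt(66) /653455+9 /5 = 3.28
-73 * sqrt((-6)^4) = -2628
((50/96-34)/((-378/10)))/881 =8035/7992432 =0.00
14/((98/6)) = 6/7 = 0.86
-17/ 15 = -1.13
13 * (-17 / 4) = -221 / 4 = -55.25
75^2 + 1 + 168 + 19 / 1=5813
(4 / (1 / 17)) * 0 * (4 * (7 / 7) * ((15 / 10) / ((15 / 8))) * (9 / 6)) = 0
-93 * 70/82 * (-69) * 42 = 9432990/41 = 230072.93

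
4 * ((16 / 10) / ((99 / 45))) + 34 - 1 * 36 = 10 / 11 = 0.91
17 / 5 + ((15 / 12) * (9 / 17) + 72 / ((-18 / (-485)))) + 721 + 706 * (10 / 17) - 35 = 1035421 / 340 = 3045.36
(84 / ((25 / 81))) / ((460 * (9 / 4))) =756 / 2875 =0.26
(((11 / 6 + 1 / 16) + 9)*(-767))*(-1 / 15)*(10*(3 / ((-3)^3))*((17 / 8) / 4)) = -6819397 / 20736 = -328.87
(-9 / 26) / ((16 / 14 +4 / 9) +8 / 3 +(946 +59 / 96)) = -9072 / 24920363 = -0.00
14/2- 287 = -280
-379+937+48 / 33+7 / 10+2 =61837 / 110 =562.15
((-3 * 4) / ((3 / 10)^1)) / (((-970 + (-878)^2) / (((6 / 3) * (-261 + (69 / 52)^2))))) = 389435 / 14457274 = 0.03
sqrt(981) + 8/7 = 8/7 + 3*sqrt(109) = 32.46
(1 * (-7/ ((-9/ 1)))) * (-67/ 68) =-469/ 612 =-0.77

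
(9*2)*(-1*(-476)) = 8568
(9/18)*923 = 923/2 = 461.50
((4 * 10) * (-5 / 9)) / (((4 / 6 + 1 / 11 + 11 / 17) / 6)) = -18700 / 197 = -94.92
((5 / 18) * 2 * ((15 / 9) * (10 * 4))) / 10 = 100 / 27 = 3.70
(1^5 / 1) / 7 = 1 / 7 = 0.14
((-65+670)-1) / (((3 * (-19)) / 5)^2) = 15100 / 3249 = 4.65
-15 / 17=-0.88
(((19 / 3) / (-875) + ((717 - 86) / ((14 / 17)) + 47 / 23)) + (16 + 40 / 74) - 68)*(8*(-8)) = -102478185184 / 2233875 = -45874.63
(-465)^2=216225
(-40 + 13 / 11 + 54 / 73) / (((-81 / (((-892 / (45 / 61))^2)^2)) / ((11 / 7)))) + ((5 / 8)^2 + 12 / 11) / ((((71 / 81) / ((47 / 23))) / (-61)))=308128929144855722149837825529 / 195125854520520000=1579129172307.88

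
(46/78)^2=529/1521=0.35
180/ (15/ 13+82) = 2340/ 1081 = 2.16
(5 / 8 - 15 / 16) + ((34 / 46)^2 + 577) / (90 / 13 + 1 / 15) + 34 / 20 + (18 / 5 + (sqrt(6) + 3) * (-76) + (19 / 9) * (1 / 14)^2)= -76 * sqrt(6) - 3570811492327 / 25437832560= -326.54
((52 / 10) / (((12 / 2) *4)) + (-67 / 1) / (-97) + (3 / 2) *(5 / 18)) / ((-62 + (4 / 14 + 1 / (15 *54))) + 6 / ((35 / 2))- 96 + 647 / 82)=-29856897 / 3370711588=-0.01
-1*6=-6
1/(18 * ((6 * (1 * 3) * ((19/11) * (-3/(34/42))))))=-187/387828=-0.00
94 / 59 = 1.59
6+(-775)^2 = 600631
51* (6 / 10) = 30.60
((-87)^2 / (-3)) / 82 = -2523 / 82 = -30.77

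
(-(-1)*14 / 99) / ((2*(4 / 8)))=14 / 99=0.14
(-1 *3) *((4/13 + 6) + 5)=-441/13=-33.92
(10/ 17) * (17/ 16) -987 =-7891/ 8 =-986.38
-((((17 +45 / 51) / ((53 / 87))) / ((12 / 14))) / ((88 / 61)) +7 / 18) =-4304363 / 178398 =-24.13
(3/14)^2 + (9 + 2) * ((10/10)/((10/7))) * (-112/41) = -843307/40180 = -20.99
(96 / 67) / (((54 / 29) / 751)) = 348464 / 603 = 577.88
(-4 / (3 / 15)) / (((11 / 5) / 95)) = -9500 / 11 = -863.64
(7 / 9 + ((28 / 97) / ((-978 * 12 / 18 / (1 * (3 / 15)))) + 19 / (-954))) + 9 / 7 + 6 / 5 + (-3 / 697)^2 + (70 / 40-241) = -40352830976650733 / 170981866963740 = -236.01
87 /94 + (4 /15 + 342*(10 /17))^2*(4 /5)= 992168741299 /30561750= 32464.40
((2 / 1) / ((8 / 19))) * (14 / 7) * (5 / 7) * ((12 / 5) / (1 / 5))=570 / 7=81.43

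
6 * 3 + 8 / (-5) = 82 / 5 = 16.40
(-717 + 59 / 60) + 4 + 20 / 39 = -184991 / 260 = -711.50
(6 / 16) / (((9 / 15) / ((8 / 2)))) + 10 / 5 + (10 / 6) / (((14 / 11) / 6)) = 12.36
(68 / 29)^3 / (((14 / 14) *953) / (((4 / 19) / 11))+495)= 0.00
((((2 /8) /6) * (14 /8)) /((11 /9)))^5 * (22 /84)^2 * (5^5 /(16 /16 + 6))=4134375 /178643795968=0.00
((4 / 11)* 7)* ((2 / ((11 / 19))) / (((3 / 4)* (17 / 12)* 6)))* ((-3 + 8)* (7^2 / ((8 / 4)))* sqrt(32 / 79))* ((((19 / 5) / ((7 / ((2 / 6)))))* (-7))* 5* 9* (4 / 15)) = -63397376* sqrt(158) / 487509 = -1634.62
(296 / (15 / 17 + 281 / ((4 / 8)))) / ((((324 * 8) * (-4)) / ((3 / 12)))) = -629 / 49605696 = -0.00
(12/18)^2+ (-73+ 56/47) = -30187/423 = -71.36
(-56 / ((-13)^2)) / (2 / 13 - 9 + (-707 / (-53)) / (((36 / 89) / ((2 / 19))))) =1015056 / 16464383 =0.06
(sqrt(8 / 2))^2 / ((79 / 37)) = 148 / 79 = 1.87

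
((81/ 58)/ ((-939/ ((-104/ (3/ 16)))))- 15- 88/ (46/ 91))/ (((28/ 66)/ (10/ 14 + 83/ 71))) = -86715079308/ 103759187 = -835.73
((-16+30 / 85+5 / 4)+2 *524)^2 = 4939981225 / 4624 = 1068335.04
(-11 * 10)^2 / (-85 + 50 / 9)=-1980 / 13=-152.31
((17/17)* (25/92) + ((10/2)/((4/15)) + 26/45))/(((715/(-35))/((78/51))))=-283997/193545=-1.47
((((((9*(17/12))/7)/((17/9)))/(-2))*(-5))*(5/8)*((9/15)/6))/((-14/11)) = -1485/12544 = -0.12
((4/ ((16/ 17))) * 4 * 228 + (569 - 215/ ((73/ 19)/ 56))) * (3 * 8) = 2297400/ 73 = 31471.23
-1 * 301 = -301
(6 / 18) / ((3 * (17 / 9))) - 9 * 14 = -2141 / 17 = -125.94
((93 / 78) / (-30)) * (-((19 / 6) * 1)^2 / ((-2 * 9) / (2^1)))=-11191 / 252720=-0.04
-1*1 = -1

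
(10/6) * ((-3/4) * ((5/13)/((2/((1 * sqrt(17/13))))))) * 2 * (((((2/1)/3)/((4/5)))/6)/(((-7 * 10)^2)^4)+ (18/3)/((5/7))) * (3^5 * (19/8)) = -2665.25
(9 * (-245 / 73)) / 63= -35 / 73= -0.48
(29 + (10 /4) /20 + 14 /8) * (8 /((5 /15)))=741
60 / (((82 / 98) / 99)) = 291060 / 41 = 7099.02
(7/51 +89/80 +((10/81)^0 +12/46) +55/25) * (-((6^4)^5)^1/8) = -841763832102936576/391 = -2152848675455080.76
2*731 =1462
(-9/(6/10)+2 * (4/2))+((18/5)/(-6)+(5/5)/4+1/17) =-11.29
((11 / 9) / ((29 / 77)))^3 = 607645423 / 17779581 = 34.18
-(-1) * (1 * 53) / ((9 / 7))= 371 / 9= 41.22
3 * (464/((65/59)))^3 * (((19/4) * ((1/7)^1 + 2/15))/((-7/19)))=-53697638281358336/67283125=-798084783.98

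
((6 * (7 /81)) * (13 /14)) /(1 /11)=143 /27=5.30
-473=-473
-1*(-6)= 6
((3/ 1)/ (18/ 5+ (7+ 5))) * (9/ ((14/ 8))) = 90/ 91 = 0.99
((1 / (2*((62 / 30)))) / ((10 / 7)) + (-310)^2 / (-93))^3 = -56772312885760753 / 51478848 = -1102827959.28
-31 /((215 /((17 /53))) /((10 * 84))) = -88536 /2279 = -38.85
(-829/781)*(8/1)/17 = -6632/13277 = -0.50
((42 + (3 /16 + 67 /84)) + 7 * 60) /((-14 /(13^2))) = -26290147 /4704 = -5588.89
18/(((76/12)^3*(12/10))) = 405/6859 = 0.06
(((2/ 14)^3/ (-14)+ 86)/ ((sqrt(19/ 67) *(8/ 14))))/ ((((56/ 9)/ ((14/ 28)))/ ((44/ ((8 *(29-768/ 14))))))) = -40884129 *sqrt(1273)/ 301971712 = -4.83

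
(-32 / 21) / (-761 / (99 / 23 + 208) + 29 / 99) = 2578224 / 5569165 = 0.46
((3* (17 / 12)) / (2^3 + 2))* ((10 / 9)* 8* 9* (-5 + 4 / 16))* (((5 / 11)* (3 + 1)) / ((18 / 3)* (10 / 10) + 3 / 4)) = -12920 / 297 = -43.50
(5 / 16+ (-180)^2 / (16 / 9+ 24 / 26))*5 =75817975 / 1264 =59982.58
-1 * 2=-2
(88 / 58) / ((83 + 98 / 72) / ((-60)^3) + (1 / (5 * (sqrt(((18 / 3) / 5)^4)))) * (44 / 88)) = 342144000 / 15571927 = 21.97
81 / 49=1.65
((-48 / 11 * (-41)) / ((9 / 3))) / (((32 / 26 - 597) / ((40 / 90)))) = -34112 / 766755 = -0.04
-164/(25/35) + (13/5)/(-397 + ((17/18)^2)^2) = -47748924436/207959755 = -229.61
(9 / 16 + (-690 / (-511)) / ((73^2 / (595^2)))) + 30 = 120.27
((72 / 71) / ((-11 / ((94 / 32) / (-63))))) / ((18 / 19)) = 893 / 196812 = 0.00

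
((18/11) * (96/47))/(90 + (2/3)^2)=7776/210419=0.04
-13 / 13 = -1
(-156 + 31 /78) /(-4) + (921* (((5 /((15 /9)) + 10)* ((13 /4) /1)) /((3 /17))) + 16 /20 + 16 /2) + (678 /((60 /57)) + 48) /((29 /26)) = 10005773963 /45240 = 221170.95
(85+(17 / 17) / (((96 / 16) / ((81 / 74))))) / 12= 12607 / 1776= 7.10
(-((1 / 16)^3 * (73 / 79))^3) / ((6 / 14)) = -2723119 / 101644146271322112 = -0.00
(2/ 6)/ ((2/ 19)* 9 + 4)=0.07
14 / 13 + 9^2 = 1067 / 13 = 82.08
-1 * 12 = -12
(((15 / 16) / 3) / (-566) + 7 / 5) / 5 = 63367 / 226400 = 0.28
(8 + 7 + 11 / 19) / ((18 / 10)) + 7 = 2677 / 171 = 15.65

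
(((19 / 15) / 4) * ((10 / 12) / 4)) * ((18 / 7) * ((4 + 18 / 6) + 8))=285 / 112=2.54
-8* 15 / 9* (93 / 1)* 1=-1240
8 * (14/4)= 28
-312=-312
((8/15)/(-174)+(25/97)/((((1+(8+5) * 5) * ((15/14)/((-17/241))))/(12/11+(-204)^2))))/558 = -19753487084/1029885306615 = -0.02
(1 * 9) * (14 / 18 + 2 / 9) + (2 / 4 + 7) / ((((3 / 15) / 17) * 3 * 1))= 443 / 2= 221.50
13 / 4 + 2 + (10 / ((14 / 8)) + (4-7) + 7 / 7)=251 / 28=8.96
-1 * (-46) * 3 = 138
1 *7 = 7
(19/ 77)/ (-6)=-19/ 462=-0.04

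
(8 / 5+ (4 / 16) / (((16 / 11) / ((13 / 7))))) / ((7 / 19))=81681 / 15680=5.21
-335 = -335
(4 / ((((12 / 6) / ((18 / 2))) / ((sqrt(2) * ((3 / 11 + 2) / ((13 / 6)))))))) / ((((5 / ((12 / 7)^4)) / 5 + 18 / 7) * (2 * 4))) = 9797760 * sqrt(2) / 11155573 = 1.24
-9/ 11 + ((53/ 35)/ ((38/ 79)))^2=176920559/ 19457900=9.09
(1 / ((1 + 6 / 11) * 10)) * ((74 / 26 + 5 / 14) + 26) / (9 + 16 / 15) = 175395 / 934388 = 0.19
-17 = -17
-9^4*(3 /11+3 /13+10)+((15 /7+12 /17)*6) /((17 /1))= -19935609444 /289289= -68912.44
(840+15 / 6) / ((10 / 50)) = 4212.50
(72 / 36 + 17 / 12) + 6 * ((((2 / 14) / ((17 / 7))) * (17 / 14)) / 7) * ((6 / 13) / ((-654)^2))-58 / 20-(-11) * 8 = 40194694297 / 454091820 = 88.52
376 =376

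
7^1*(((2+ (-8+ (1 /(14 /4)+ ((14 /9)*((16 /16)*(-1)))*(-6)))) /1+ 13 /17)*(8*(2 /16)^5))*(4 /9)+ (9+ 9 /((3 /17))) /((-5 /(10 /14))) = -28190005 /3290112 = -8.57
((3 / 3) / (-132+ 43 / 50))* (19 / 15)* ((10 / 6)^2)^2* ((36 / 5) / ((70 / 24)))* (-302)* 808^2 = 14984534528000 / 413091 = 36274173.31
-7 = -7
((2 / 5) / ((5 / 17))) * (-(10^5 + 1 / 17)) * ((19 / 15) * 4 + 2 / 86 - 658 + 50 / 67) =31941045655506 / 360125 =88694330.18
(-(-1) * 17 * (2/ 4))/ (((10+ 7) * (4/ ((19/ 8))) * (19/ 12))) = 3/ 16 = 0.19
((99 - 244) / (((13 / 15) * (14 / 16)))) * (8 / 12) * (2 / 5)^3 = -3712 / 455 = -8.16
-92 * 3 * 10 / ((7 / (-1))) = 394.29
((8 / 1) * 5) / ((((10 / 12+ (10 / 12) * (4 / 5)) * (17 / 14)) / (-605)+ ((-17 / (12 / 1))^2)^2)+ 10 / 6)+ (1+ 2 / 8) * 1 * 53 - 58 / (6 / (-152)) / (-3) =-7494126079397 / 17993111436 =-416.50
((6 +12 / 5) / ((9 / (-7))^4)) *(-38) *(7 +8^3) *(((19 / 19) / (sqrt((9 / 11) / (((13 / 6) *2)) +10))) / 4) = -4748.22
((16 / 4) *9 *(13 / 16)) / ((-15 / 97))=-3783 / 20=-189.15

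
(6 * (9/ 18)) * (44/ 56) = 33/ 14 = 2.36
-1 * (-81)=81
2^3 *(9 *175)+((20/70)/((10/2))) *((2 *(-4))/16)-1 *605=419824/35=11994.97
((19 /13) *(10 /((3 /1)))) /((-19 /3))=-10 /13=-0.77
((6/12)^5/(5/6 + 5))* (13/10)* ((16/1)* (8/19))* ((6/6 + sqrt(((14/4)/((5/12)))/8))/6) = 26/3325 + 13* sqrt(105)/16625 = 0.02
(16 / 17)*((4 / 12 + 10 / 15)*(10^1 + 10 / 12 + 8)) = 904 / 51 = 17.73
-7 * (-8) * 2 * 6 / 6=112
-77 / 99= -7 / 9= -0.78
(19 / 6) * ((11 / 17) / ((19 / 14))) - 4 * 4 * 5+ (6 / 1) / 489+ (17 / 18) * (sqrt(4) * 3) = -201760 / 2771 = -72.81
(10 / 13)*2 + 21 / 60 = 491 / 260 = 1.89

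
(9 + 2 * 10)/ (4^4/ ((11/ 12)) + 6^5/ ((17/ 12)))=5423/ 1078656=0.01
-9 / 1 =-9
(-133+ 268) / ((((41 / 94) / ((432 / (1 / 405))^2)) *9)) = 43161512256000 / 41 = 1052719811121.95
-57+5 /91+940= 80358 /91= 883.05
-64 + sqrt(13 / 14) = -64 + sqrt(182) / 14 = -63.04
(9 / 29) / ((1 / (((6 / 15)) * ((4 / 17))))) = 72 / 2465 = 0.03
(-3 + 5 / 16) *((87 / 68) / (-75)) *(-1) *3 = -3741 / 27200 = -0.14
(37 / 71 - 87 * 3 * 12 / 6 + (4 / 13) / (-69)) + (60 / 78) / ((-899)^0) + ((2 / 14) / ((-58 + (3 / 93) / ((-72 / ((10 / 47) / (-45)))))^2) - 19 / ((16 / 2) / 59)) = -24885206775780673556783 / 37656985350816963768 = -660.84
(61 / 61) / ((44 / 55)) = 5 / 4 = 1.25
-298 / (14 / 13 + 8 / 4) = -1937 / 20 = -96.85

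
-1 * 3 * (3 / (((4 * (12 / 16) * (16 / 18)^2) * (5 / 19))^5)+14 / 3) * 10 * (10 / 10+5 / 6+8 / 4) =-8435020765075151 / 2013265920000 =-4189.72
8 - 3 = 5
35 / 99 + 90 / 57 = 3635 / 1881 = 1.93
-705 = -705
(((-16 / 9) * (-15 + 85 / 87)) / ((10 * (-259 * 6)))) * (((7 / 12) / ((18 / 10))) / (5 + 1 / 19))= -5795 / 56319624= -0.00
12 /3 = 4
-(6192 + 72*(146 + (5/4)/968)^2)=-2887853899617/1874048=-1540971.15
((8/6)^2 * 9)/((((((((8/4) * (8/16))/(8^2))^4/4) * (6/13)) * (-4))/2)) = -3489660928/3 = -1163220309.33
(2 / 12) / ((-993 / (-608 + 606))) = 1 / 2979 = 0.00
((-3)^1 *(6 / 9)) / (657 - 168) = -2 / 489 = -0.00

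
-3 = -3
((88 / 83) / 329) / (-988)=-22 / 6744829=-0.00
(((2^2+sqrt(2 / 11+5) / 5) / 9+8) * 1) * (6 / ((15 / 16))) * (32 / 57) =1024 * sqrt(627) / 141075+4096 / 135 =30.52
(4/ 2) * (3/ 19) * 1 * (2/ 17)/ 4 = 3/ 323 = 0.01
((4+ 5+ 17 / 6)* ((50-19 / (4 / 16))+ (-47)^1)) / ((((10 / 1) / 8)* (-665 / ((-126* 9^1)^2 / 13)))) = 634772376 / 6175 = 102797.15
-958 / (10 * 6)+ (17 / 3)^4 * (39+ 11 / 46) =376739783 / 9315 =40444.42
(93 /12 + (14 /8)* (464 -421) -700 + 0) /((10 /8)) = -493.60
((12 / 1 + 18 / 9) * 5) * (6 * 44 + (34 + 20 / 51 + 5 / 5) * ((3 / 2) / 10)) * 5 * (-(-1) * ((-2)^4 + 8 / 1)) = 38457300 / 17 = 2262194.12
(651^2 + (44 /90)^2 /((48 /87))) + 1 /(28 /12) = 24029565563 /56700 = 423801.86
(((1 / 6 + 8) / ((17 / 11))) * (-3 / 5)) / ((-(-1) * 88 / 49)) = -2401 / 1360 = -1.77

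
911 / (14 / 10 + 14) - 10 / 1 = 3785 / 77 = 49.16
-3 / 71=-0.04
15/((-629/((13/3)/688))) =-65/432752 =-0.00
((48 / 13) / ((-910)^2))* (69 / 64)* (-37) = -7659 / 43061200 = -0.00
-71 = -71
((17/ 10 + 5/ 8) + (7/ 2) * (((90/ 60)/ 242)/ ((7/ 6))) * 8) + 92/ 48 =63749/ 14520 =4.39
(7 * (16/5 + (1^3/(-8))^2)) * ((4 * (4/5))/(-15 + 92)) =1029/1100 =0.94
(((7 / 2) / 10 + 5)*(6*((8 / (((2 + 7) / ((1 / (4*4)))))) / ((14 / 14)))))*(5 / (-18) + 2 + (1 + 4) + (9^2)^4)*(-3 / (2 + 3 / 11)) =-911987973523 / 9000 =-101331997.06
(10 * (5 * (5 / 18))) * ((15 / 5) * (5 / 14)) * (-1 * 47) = -29375 / 42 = -699.40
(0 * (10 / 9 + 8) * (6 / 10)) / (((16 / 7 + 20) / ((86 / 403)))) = 0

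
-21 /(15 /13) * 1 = -91 /5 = -18.20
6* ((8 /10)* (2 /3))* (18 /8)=36 /5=7.20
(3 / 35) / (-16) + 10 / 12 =1391 / 1680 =0.83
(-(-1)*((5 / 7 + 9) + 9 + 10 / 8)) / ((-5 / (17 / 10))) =-9503 / 1400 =-6.79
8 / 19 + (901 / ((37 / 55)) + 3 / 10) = 9420519 / 7030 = 1340.05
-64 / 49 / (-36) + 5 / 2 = 2237 / 882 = 2.54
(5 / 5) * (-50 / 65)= -10 / 13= -0.77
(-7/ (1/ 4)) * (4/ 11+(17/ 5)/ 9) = -10276/ 495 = -20.76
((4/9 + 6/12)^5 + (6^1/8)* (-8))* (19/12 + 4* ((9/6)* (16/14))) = -1004506237/22674816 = -44.30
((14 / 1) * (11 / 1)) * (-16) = -2464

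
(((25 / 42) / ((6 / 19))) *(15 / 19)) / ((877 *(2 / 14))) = 0.01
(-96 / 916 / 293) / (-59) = 24 / 3958723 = 0.00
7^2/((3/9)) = 147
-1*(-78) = 78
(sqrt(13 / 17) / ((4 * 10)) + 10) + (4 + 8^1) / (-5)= 7.62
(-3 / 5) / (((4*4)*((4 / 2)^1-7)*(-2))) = -3 / 800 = -0.00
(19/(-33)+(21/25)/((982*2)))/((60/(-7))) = 6525449/97218000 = 0.07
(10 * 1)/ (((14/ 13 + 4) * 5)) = 13/ 33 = 0.39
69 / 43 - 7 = -5.40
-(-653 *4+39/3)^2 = -6754801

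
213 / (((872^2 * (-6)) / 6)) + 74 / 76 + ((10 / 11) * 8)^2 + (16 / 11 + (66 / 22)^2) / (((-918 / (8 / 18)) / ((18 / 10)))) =53.86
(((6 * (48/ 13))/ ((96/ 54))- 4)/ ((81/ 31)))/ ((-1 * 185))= -682/ 38961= -0.02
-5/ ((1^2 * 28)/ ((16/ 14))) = -10/ 49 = -0.20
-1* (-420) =420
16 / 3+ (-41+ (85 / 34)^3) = -481 / 24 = -20.04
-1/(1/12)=-12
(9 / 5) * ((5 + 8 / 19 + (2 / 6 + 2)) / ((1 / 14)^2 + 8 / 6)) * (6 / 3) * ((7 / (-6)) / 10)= -909636 / 373825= -2.43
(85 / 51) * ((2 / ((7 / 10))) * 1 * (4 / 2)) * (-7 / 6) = -100 / 9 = -11.11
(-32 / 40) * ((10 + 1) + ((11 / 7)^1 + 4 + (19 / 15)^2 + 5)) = -146008 / 7875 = -18.54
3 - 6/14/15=104/35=2.97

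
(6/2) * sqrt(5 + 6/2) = 6 * sqrt(2) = 8.49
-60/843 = -20/281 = -0.07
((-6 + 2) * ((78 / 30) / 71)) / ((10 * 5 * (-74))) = 13 / 328375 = 0.00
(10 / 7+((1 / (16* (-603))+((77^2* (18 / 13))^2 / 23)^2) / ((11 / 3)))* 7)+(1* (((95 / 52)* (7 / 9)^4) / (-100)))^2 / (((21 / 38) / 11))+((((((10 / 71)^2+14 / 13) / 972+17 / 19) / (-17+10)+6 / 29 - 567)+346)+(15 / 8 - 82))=1466518561258192681167630781087622456136383 / 89469335950003328074733577600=16391298154685.12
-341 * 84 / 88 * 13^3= -1430247 / 2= -715123.50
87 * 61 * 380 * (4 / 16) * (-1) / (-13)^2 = -504165 / 169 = -2983.22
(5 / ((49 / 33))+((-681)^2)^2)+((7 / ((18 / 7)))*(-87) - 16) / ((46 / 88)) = 727166088750160 / 3381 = 215074264640.69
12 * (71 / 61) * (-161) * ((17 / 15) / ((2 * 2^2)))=-194327 / 610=-318.57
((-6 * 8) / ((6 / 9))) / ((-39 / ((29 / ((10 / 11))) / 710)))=1914 / 23075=0.08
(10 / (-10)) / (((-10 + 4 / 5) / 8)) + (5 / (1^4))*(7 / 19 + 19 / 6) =48625 / 2622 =18.55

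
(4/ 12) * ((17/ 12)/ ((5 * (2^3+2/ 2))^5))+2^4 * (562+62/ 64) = 59836935093767/ 6643012500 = 9007.50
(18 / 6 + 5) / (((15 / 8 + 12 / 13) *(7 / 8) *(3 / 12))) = 26624 / 2037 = 13.07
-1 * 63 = -63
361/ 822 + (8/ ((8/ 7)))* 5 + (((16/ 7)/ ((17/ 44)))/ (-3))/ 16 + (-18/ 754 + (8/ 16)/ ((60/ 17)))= 26134057507/ 737547720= 35.43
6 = 6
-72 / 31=-2.32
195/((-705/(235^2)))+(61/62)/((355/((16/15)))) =-15275.00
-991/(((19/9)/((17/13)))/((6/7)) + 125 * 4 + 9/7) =-1.97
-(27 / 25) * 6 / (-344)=81 / 4300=0.02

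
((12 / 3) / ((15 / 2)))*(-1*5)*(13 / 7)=-104 / 21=-4.95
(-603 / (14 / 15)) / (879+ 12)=-335 / 462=-0.73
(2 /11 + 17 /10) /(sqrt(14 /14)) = 207 /110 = 1.88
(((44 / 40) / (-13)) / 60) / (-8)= 11 / 62400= 0.00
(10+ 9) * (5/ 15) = 19/ 3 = 6.33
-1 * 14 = -14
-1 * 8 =-8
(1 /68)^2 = 1 /4624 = 0.00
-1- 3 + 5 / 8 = -27 / 8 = -3.38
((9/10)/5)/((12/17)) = 0.26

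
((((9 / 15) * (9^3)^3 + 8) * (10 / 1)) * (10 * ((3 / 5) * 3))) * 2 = 83682828504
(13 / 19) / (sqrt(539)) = 13 * sqrt(11) / 1463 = 0.03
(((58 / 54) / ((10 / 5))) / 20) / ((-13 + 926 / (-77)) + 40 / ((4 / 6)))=2233 / 2908440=0.00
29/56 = 0.52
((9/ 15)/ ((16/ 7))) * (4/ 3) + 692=13847/ 20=692.35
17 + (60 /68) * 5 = 364 /17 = 21.41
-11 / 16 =-0.69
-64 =-64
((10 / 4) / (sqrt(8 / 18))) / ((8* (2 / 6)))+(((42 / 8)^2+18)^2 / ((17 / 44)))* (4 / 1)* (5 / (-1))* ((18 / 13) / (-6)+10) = -7424220825 / 7072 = -1049804.98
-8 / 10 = -4 / 5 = -0.80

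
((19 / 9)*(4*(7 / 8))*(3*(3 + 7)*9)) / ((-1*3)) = -665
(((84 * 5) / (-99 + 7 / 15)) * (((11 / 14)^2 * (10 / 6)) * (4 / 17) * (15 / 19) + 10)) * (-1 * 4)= 173.76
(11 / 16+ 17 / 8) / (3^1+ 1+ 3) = 45 / 112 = 0.40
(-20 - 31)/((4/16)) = -204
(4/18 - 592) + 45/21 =-37147/63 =-589.63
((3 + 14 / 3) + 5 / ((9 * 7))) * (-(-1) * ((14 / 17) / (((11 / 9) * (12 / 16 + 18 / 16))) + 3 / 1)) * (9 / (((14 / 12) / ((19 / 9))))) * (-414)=-8038045152 / 45815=-175445.71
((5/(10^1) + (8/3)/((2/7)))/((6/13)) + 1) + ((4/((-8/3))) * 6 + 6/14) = 3461/252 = 13.73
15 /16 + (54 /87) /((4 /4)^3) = 723 /464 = 1.56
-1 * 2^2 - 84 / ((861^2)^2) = -104677490488 / 26169372621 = -4.00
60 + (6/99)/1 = 1982/33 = 60.06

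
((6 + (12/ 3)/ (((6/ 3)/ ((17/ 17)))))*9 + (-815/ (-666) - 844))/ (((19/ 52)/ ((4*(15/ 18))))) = -133467620/ 18981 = -7031.64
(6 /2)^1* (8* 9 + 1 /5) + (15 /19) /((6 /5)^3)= 1484669 /6840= 217.06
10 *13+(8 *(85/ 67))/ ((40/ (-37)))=8081/ 67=120.61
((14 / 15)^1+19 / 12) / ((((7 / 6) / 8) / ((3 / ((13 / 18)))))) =32616 / 455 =71.68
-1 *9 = -9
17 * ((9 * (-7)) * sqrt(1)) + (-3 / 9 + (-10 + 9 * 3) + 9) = -3136 / 3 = -1045.33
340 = 340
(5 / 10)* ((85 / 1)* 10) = 425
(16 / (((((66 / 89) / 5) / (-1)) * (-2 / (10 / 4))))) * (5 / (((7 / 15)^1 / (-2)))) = -222500 / 77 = -2889.61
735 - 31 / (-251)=184516 / 251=735.12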